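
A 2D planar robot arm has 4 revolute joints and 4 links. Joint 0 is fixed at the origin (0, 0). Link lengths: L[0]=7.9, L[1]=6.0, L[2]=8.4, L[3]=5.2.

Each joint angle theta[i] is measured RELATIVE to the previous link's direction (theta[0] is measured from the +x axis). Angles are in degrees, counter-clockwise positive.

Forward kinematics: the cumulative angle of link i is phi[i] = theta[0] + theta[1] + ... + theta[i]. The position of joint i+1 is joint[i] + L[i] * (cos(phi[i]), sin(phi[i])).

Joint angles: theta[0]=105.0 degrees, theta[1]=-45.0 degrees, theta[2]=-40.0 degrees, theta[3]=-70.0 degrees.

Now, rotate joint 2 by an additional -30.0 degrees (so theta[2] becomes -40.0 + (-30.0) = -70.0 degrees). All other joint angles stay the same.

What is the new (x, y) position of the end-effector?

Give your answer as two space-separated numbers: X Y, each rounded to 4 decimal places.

joint[0] = (0.0000, 0.0000)  (base)
link 0: phi[0] = 105 = 105 deg
  cos(105 deg) = -0.2588, sin(105 deg) = 0.9659
  joint[1] = (0.0000, 0.0000) + 7.9 * (-0.2588, 0.9659) = (0.0000 + -2.0447, 0.0000 + 7.6308) = (-2.0447, 7.6308)
link 1: phi[1] = 105 + -45 = 60 deg
  cos(60 deg) = 0.5000, sin(60 deg) = 0.8660
  joint[2] = (-2.0447, 7.6308) + 6 * (0.5000, 0.8660) = (-2.0447 + 3.0000, 7.6308 + 5.1962) = (0.9553, 12.8270)
link 2: phi[2] = 105 + -45 + -70 = -10 deg
  cos(-10 deg) = 0.9848, sin(-10 deg) = -0.1736
  joint[3] = (0.9553, 12.8270) + 8.4 * (0.9848, -0.1736) = (0.9553 + 8.2724, 12.8270 + -1.4586) = (9.2277, 11.3683)
link 3: phi[3] = 105 + -45 + -70 + -70 = -80 deg
  cos(-80 deg) = 0.1736, sin(-80 deg) = -0.9848
  joint[4] = (9.2277, 11.3683) + 5.2 * (0.1736, -0.9848) = (9.2277 + 0.9030, 11.3683 + -5.1210) = (10.1307, 6.2473)
End effector: (10.1307, 6.2473)

Answer: 10.1307 6.2473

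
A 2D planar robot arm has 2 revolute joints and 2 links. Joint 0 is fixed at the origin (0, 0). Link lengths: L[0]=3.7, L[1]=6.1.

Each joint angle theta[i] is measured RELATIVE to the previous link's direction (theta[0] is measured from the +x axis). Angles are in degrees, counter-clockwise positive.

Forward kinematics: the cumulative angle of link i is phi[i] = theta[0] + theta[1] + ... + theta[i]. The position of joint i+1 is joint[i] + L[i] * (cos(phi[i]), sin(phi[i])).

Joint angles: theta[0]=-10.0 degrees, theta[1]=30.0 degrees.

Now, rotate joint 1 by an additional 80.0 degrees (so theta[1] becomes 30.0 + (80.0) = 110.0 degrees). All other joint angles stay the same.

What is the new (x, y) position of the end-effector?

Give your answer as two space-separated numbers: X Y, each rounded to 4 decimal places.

joint[0] = (0.0000, 0.0000)  (base)
link 0: phi[0] = -10 = -10 deg
  cos(-10 deg) = 0.9848, sin(-10 deg) = -0.1736
  joint[1] = (0.0000, 0.0000) + 3.7 * (0.9848, -0.1736) = (0.0000 + 3.6438, 0.0000 + -0.6425) = (3.6438, -0.6425)
link 1: phi[1] = -10 + 110 = 100 deg
  cos(100 deg) = -0.1736, sin(100 deg) = 0.9848
  joint[2] = (3.6438, -0.6425) + 6.1 * (-0.1736, 0.9848) = (3.6438 + -1.0593, -0.6425 + 6.0073) = (2.5845, 5.3648)
End effector: (2.5845, 5.3648)

Answer: 2.5845 5.3648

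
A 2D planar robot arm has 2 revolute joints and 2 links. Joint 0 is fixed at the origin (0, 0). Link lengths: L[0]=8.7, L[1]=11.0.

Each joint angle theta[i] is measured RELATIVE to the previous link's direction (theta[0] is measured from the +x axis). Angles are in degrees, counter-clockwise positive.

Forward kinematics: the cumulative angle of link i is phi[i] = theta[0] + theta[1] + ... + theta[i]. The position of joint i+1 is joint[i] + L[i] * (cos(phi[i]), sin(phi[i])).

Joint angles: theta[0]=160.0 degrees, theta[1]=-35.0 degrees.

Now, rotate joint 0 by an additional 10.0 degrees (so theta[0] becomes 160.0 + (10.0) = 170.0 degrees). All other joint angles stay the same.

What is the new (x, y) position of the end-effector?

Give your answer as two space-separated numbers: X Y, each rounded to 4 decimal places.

joint[0] = (0.0000, 0.0000)  (base)
link 0: phi[0] = 170 = 170 deg
  cos(170 deg) = -0.9848, sin(170 deg) = 0.1736
  joint[1] = (0.0000, 0.0000) + 8.7 * (-0.9848, 0.1736) = (0.0000 + -8.5678, 0.0000 + 1.5107) = (-8.5678, 1.5107)
link 1: phi[1] = 170 + -35 = 135 deg
  cos(135 deg) = -0.7071, sin(135 deg) = 0.7071
  joint[2] = (-8.5678, 1.5107) + 11 * (-0.7071, 0.7071) = (-8.5678 + -7.7782, 1.5107 + 7.7782) = (-16.3460, 9.2889)
End effector: (-16.3460, 9.2889)

Answer: -16.3460 9.2889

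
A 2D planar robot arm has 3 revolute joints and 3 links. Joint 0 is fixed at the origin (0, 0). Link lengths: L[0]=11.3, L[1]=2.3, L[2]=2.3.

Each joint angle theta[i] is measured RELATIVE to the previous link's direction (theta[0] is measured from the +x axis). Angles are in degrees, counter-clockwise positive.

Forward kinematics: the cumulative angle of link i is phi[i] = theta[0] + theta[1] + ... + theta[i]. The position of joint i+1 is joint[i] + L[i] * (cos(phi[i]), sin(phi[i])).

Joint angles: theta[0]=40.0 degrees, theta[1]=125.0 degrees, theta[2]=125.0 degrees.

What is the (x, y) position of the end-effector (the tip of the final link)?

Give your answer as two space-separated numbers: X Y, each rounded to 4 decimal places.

joint[0] = (0.0000, 0.0000)  (base)
link 0: phi[0] = 40 = 40 deg
  cos(40 deg) = 0.7660, sin(40 deg) = 0.6428
  joint[1] = (0.0000, 0.0000) + 11.3 * (0.7660, 0.6428) = (0.0000 + 8.6563, 0.0000 + 7.2635) = (8.6563, 7.2635)
link 1: phi[1] = 40 + 125 = 165 deg
  cos(165 deg) = -0.9659, sin(165 deg) = 0.2588
  joint[2] = (8.6563, 7.2635) + 2.3 * (-0.9659, 0.2588) = (8.6563 + -2.2216, 7.2635 + 0.5953) = (6.4347, 7.8588)
link 2: phi[2] = 40 + 125 + 125 = 290 deg
  cos(290 deg) = 0.3420, sin(290 deg) = -0.9397
  joint[3] = (6.4347, 7.8588) + 2.3 * (0.3420, -0.9397) = (6.4347 + 0.7866, 7.8588 + -2.1613) = (7.2213, 5.6975)
End effector: (7.2213, 5.6975)

Answer: 7.2213 5.6975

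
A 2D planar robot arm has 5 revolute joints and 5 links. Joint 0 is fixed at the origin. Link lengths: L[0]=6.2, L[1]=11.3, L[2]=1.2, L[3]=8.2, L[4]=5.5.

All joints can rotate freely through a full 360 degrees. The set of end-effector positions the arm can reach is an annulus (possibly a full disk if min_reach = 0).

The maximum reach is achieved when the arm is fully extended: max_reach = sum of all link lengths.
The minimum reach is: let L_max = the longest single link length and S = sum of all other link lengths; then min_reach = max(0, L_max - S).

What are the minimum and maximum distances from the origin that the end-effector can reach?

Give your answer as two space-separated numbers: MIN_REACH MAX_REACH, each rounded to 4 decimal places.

Answer: 0.0000 32.4000

Derivation:
Link lengths: [6.2, 11.3, 1.2, 8.2, 5.5]
max_reach = 6.2 + 11.3 + 1.2 + 8.2 + 5.5 = 32.4
L_max = max([6.2, 11.3, 1.2, 8.2, 5.5]) = 11.3
S (sum of others) = 32.4 - 11.3 = 21.1
min_reach = max(0, 11.3 - 21.1) = max(0, -9.8) = 0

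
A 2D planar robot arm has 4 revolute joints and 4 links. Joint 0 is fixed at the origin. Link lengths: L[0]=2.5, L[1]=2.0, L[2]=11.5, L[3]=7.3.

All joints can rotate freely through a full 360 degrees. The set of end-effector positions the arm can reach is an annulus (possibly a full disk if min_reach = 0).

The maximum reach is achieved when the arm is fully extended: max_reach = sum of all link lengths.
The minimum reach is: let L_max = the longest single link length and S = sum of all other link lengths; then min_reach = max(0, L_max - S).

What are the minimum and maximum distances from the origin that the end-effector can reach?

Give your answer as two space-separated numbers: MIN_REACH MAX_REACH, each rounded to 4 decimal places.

Answer: 0.0000 23.3000

Derivation:
Link lengths: [2.5, 2.0, 11.5, 7.3]
max_reach = 2.5 + 2 + 11.5 + 7.3 = 23.3
L_max = max([2.5, 2.0, 11.5, 7.3]) = 11.5
S (sum of others) = 23.3 - 11.5 = 11.8
min_reach = max(0, 11.5 - 11.8) = max(0, -0.3) = 0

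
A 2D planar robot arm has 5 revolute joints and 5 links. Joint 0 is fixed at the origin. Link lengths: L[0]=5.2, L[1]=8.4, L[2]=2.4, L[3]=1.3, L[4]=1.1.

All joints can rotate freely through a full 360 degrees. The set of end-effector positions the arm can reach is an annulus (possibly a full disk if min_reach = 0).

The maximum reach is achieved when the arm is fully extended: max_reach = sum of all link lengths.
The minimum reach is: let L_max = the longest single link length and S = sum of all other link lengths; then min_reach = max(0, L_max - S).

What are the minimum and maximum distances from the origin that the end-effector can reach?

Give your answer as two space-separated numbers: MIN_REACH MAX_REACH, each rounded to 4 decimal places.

Link lengths: [5.2, 8.4, 2.4, 1.3, 1.1]
max_reach = 5.2 + 8.4 + 2.4 + 1.3 + 1.1 = 18.4
L_max = max([5.2, 8.4, 2.4, 1.3, 1.1]) = 8.4
S (sum of others) = 18.4 - 8.4 = 10
min_reach = max(0, 8.4 - 10) = max(0, -1.6) = 0

Answer: 0.0000 18.4000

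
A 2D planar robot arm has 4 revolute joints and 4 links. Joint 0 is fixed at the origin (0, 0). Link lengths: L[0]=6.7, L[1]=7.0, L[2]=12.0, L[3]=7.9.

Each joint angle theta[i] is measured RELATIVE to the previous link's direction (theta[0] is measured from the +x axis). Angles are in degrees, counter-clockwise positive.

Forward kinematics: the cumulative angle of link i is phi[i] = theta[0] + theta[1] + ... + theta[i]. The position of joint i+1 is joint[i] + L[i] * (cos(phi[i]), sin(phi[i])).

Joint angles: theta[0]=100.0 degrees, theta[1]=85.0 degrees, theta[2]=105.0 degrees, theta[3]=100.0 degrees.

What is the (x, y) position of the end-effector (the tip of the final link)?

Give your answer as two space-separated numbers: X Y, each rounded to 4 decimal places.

joint[0] = (0.0000, 0.0000)  (base)
link 0: phi[0] = 100 = 100 deg
  cos(100 deg) = -0.1736, sin(100 deg) = 0.9848
  joint[1] = (0.0000, 0.0000) + 6.7 * (-0.1736, 0.9848) = (0.0000 + -1.1634, 0.0000 + 6.5982) = (-1.1634, 6.5982)
link 1: phi[1] = 100 + 85 = 185 deg
  cos(185 deg) = -0.9962, sin(185 deg) = -0.0872
  joint[2] = (-1.1634, 6.5982) + 7 * (-0.9962, -0.0872) = (-1.1634 + -6.9734, 6.5982 + -0.6101) = (-8.1368, 5.9881)
link 2: phi[2] = 100 + 85 + 105 = 290 deg
  cos(290 deg) = 0.3420, sin(290 deg) = -0.9397
  joint[3] = (-8.1368, 5.9881) + 12 * (0.3420, -0.9397) = (-8.1368 + 4.1042, 5.9881 + -11.2763) = (-4.0326, -5.2882)
link 3: phi[3] = 100 + 85 + 105 + 100 = 390 deg
  cos(390 deg) = 0.8660, sin(390 deg) = 0.5000
  joint[4] = (-4.0326, -5.2882) + 7.9 * (0.8660, 0.5000) = (-4.0326 + 6.8416, -5.2882 + 3.9500) = (2.8090, -1.3382)
End effector: (2.8090, -1.3382)

Answer: 2.8090 -1.3382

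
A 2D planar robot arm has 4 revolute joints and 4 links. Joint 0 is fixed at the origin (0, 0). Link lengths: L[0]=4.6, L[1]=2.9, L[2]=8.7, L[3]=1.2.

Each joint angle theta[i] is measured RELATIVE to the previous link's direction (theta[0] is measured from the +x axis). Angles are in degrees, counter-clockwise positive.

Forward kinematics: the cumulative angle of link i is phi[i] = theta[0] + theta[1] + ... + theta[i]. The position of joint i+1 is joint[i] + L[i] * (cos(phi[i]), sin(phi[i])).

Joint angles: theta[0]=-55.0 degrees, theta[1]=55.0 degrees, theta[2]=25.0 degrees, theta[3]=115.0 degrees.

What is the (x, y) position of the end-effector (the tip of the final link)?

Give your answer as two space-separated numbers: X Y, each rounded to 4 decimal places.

Answer: 12.5041 0.6800

Derivation:
joint[0] = (0.0000, 0.0000)  (base)
link 0: phi[0] = -55 = -55 deg
  cos(-55 deg) = 0.5736, sin(-55 deg) = -0.8192
  joint[1] = (0.0000, 0.0000) + 4.6 * (0.5736, -0.8192) = (0.0000 + 2.6385, 0.0000 + -3.7681) = (2.6385, -3.7681)
link 1: phi[1] = -55 + 55 = 0 deg
  cos(0 deg) = 1.0000, sin(0 deg) = 0.0000
  joint[2] = (2.6385, -3.7681) + 2.9 * (1.0000, 0.0000) = (2.6385 + 2.9000, -3.7681 + 0.0000) = (5.5385, -3.7681)
link 2: phi[2] = -55 + 55 + 25 = 25 deg
  cos(25 deg) = 0.9063, sin(25 deg) = 0.4226
  joint[3] = (5.5385, -3.7681) + 8.7 * (0.9063, 0.4226) = (5.5385 + 7.8849, -3.7681 + 3.6768) = (13.4233, -0.0913)
link 3: phi[3] = -55 + 55 + 25 + 115 = 140 deg
  cos(140 deg) = -0.7660, sin(140 deg) = 0.6428
  joint[4] = (13.4233, -0.0913) + 1.2 * (-0.7660, 0.6428) = (13.4233 + -0.9193, -0.0913 + 0.7713) = (12.5041, 0.6800)
End effector: (12.5041, 0.6800)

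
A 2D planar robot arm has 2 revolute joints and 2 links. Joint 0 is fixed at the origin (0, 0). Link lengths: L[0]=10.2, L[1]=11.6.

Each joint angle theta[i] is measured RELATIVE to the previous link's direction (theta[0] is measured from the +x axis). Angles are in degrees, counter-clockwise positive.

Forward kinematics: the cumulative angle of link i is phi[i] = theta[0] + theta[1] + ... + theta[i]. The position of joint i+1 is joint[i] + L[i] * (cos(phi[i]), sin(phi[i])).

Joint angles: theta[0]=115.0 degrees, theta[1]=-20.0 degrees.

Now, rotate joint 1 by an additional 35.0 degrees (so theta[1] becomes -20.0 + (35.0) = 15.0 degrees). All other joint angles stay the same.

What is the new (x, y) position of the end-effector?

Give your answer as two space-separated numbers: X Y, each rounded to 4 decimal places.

Answer: -11.7670 18.1305

Derivation:
joint[0] = (0.0000, 0.0000)  (base)
link 0: phi[0] = 115 = 115 deg
  cos(115 deg) = -0.4226, sin(115 deg) = 0.9063
  joint[1] = (0.0000, 0.0000) + 10.2 * (-0.4226, 0.9063) = (0.0000 + -4.3107, 0.0000 + 9.2443) = (-4.3107, 9.2443)
link 1: phi[1] = 115 + 15 = 130 deg
  cos(130 deg) = -0.6428, sin(130 deg) = 0.7660
  joint[2] = (-4.3107, 9.2443) + 11.6 * (-0.6428, 0.7660) = (-4.3107 + -7.4563, 9.2443 + 8.8861) = (-11.7670, 18.1305)
End effector: (-11.7670, 18.1305)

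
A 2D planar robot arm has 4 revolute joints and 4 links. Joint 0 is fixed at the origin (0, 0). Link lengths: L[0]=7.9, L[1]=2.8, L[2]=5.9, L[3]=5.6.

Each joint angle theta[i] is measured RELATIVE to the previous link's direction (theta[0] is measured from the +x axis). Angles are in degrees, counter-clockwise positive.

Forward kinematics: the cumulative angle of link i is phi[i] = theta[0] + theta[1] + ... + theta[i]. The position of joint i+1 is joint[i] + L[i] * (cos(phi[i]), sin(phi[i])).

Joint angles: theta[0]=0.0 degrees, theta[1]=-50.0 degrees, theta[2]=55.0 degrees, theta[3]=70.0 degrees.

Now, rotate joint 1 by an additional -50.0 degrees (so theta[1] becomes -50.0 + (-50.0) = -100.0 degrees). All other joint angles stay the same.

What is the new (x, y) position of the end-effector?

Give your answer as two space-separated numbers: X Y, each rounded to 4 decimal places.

Answer: 16.6610 -4.5627

Derivation:
joint[0] = (0.0000, 0.0000)  (base)
link 0: phi[0] = 0 = 0 deg
  cos(0 deg) = 1.0000, sin(0 deg) = 0.0000
  joint[1] = (0.0000, 0.0000) + 7.9 * (1.0000, 0.0000) = (0.0000 + 7.9000, 0.0000 + 0.0000) = (7.9000, 0.0000)
link 1: phi[1] = 0 + -100 = -100 deg
  cos(-100 deg) = -0.1736, sin(-100 deg) = -0.9848
  joint[2] = (7.9000, 0.0000) + 2.8 * (-0.1736, -0.9848) = (7.9000 + -0.4862, 0.0000 + -2.7575) = (7.4138, -2.7575)
link 2: phi[2] = 0 + -100 + 55 = -45 deg
  cos(-45 deg) = 0.7071, sin(-45 deg) = -0.7071
  joint[3] = (7.4138, -2.7575) + 5.9 * (0.7071, -0.7071) = (7.4138 + 4.1719, -2.7575 + -4.1719) = (11.5857, -6.9294)
link 3: phi[3] = 0 + -100 + 55 + 70 = 25 deg
  cos(25 deg) = 0.9063, sin(25 deg) = 0.4226
  joint[4] = (11.5857, -6.9294) + 5.6 * (0.9063, 0.4226) = (11.5857 + 5.0753, -6.9294 + 2.3667) = (16.6610, -4.5627)
End effector: (16.6610, -4.5627)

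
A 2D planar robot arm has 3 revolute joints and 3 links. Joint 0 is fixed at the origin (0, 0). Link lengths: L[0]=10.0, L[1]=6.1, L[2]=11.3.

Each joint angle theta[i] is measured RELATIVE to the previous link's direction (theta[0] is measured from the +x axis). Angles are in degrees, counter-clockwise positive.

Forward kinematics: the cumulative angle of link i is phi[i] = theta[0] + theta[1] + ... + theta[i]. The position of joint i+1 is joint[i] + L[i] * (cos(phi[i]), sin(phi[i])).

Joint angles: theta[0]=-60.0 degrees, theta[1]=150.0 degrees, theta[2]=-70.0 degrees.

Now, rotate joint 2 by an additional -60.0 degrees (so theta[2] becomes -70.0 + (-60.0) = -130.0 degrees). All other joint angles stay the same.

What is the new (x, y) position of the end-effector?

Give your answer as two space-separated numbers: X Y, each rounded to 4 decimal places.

joint[0] = (0.0000, 0.0000)  (base)
link 0: phi[0] = -60 = -60 deg
  cos(-60 deg) = 0.5000, sin(-60 deg) = -0.8660
  joint[1] = (0.0000, 0.0000) + 10 * (0.5000, -0.8660) = (0.0000 + 5.0000, 0.0000 + -8.6603) = (5.0000, -8.6603)
link 1: phi[1] = -60 + 150 = 90 deg
  cos(90 deg) = 0.0000, sin(90 deg) = 1.0000
  joint[2] = (5.0000, -8.6603) + 6.1 * (0.0000, 1.0000) = (5.0000 + 0.0000, -8.6603 + 6.1000) = (5.0000, -2.5603)
link 2: phi[2] = -60 + 150 + -130 = -40 deg
  cos(-40 deg) = 0.7660, sin(-40 deg) = -0.6428
  joint[3] = (5.0000, -2.5603) + 11.3 * (0.7660, -0.6428) = (5.0000 + 8.6563, -2.5603 + -7.2635) = (13.6563, -9.8238)
End effector: (13.6563, -9.8238)

Answer: 13.6563 -9.8238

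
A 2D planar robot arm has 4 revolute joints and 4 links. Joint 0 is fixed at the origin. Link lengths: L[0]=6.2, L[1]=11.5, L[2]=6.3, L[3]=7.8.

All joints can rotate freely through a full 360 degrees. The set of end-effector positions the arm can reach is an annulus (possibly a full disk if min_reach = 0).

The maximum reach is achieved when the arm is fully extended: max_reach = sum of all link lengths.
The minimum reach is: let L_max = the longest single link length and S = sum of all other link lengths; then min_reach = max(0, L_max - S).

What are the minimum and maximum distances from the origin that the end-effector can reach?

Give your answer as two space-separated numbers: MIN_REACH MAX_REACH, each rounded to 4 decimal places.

Link lengths: [6.2, 11.5, 6.3, 7.8]
max_reach = 6.2 + 11.5 + 6.3 + 7.8 = 31.8
L_max = max([6.2, 11.5, 6.3, 7.8]) = 11.5
S (sum of others) = 31.8 - 11.5 = 20.3
min_reach = max(0, 11.5 - 20.3) = max(0, -8.8) = 0

Answer: 0.0000 31.8000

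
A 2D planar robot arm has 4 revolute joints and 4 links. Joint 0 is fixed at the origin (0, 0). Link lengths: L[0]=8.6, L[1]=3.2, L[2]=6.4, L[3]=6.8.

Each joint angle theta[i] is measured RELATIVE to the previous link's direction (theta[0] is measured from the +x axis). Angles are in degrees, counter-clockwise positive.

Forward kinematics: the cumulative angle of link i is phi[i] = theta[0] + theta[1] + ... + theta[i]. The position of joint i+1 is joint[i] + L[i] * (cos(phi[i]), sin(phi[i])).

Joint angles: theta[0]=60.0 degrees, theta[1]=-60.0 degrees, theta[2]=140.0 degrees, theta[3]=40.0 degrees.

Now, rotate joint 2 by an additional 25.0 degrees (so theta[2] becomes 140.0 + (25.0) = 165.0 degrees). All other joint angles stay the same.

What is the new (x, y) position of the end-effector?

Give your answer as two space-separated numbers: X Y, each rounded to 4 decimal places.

joint[0] = (0.0000, 0.0000)  (base)
link 0: phi[0] = 60 = 60 deg
  cos(60 deg) = 0.5000, sin(60 deg) = 0.8660
  joint[1] = (0.0000, 0.0000) + 8.6 * (0.5000, 0.8660) = (0.0000 + 4.3000, 0.0000 + 7.4478) = (4.3000, 7.4478)
link 1: phi[1] = 60 + -60 = 0 deg
  cos(0 deg) = 1.0000, sin(0 deg) = 0.0000
  joint[2] = (4.3000, 7.4478) + 3.2 * (1.0000, 0.0000) = (4.3000 + 3.2000, 7.4478 + 0.0000) = (7.5000, 7.4478)
link 2: phi[2] = 60 + -60 + 165 = 165 deg
  cos(165 deg) = -0.9659, sin(165 deg) = 0.2588
  joint[3] = (7.5000, 7.4478) + 6.4 * (-0.9659, 0.2588) = (7.5000 + -6.1819, 7.4478 + 1.6564) = (1.3181, 9.1043)
link 3: phi[3] = 60 + -60 + 165 + 40 = 205 deg
  cos(205 deg) = -0.9063, sin(205 deg) = -0.4226
  joint[4] = (1.3181, 9.1043) + 6.8 * (-0.9063, -0.4226) = (1.3181 + -6.1629, 9.1043 + -2.8738) = (-4.8448, 6.2305)
End effector: (-4.8448, 6.2305)

Answer: -4.8448 6.2305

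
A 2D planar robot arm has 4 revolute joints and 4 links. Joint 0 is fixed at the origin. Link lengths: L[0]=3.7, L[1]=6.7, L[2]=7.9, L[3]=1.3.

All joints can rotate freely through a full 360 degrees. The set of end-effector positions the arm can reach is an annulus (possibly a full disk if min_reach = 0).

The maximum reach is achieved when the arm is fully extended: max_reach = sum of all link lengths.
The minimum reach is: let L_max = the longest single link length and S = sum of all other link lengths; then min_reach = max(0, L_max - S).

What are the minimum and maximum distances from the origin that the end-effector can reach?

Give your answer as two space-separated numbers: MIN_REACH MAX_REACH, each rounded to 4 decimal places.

Answer: 0.0000 19.6000

Derivation:
Link lengths: [3.7, 6.7, 7.9, 1.3]
max_reach = 3.7 + 6.7 + 7.9 + 1.3 = 19.6
L_max = max([3.7, 6.7, 7.9, 1.3]) = 7.9
S (sum of others) = 19.6 - 7.9 = 11.7
min_reach = max(0, 7.9 - 11.7) = max(0, -3.8) = 0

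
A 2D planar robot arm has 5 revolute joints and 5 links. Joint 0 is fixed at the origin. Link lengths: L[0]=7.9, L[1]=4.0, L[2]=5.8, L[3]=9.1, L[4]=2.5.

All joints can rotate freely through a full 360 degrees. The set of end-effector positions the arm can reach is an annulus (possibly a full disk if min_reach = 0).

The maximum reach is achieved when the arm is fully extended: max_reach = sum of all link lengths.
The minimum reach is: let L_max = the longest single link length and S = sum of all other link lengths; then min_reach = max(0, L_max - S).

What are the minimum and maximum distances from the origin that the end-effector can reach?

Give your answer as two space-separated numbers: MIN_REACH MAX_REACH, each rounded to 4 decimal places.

Link lengths: [7.9, 4.0, 5.8, 9.1, 2.5]
max_reach = 7.9 + 4 + 5.8 + 9.1 + 2.5 = 29.3
L_max = max([7.9, 4.0, 5.8, 9.1, 2.5]) = 9.1
S (sum of others) = 29.3 - 9.1 = 20.2
min_reach = max(0, 9.1 - 20.2) = max(0, -11.1) = 0

Answer: 0.0000 29.3000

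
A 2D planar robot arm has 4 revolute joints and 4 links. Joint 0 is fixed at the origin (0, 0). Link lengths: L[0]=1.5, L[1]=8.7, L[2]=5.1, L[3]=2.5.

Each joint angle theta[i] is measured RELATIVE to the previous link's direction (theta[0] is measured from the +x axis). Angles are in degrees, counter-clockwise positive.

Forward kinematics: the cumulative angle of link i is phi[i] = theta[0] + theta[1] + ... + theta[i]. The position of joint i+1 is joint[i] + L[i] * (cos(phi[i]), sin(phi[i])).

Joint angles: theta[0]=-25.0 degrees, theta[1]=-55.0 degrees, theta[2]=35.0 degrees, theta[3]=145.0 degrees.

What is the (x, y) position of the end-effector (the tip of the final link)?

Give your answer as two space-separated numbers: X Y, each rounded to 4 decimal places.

joint[0] = (0.0000, 0.0000)  (base)
link 0: phi[0] = -25 = -25 deg
  cos(-25 deg) = 0.9063, sin(-25 deg) = -0.4226
  joint[1] = (0.0000, 0.0000) + 1.5 * (0.9063, -0.4226) = (0.0000 + 1.3595, 0.0000 + -0.6339) = (1.3595, -0.6339)
link 1: phi[1] = -25 + -55 = -80 deg
  cos(-80 deg) = 0.1736, sin(-80 deg) = -0.9848
  joint[2] = (1.3595, -0.6339) + 8.7 * (0.1736, -0.9848) = (1.3595 + 1.5107, -0.6339 + -8.5678) = (2.8702, -9.2018)
link 2: phi[2] = -25 + -55 + 35 = -45 deg
  cos(-45 deg) = 0.7071, sin(-45 deg) = -0.7071
  joint[3] = (2.8702, -9.2018) + 5.1 * (0.7071, -0.7071) = (2.8702 + 3.6062, -9.2018 + -3.6062) = (6.4764, -12.8080)
link 3: phi[3] = -25 + -55 + 35 + 145 = 100 deg
  cos(100 deg) = -0.1736, sin(100 deg) = 0.9848
  joint[4] = (6.4764, -12.8080) + 2.5 * (-0.1736, 0.9848) = (6.4764 + -0.4341, -12.8080 + 2.4620) = (6.0423, -10.3460)
End effector: (6.0423, -10.3460)

Answer: 6.0423 -10.3460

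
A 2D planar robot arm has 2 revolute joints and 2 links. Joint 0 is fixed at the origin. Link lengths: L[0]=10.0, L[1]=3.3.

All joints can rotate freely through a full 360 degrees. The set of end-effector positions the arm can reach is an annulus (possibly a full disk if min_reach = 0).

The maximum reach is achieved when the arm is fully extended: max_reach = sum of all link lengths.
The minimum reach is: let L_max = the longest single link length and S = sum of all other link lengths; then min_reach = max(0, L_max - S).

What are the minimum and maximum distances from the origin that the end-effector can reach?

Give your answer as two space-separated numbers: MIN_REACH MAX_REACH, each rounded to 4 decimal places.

Answer: 6.7000 13.3000

Derivation:
Link lengths: [10.0, 3.3]
max_reach = 10 + 3.3 = 13.3
L_max = max([10.0, 3.3]) = 10
S (sum of others) = 13.3 - 10 = 3.3
min_reach = max(0, 10 - 3.3) = max(0, 6.7) = 6.7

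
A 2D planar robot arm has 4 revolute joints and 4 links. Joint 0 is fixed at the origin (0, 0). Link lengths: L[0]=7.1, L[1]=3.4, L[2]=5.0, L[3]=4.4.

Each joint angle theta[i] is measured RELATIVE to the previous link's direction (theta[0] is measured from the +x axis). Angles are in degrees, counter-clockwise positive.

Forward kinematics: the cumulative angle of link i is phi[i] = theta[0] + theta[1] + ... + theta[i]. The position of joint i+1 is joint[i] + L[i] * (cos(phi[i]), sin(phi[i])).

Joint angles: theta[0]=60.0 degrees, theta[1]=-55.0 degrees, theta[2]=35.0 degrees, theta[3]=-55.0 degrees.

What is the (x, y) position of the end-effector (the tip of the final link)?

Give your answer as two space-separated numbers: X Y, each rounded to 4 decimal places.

Answer: 15.0174 8.5202

Derivation:
joint[0] = (0.0000, 0.0000)  (base)
link 0: phi[0] = 60 = 60 deg
  cos(60 deg) = 0.5000, sin(60 deg) = 0.8660
  joint[1] = (0.0000, 0.0000) + 7.1 * (0.5000, 0.8660) = (0.0000 + 3.5500, 0.0000 + 6.1488) = (3.5500, 6.1488)
link 1: phi[1] = 60 + -55 = 5 deg
  cos(5 deg) = 0.9962, sin(5 deg) = 0.0872
  joint[2] = (3.5500, 6.1488) + 3.4 * (0.9962, 0.0872) = (3.5500 + 3.3871, 6.1488 + 0.2963) = (6.9371, 6.4451)
link 2: phi[2] = 60 + -55 + 35 = 40 deg
  cos(40 deg) = 0.7660, sin(40 deg) = 0.6428
  joint[3] = (6.9371, 6.4451) + 5 * (0.7660, 0.6428) = (6.9371 + 3.8302, 6.4451 + 3.2139) = (10.7673, 9.6590)
link 3: phi[3] = 60 + -55 + 35 + -55 = -15 deg
  cos(-15 deg) = 0.9659, sin(-15 deg) = -0.2588
  joint[4] = (10.7673, 9.6590) + 4.4 * (0.9659, -0.2588) = (10.7673 + 4.2501, 9.6590 + -1.1388) = (15.0174, 8.5202)
End effector: (15.0174, 8.5202)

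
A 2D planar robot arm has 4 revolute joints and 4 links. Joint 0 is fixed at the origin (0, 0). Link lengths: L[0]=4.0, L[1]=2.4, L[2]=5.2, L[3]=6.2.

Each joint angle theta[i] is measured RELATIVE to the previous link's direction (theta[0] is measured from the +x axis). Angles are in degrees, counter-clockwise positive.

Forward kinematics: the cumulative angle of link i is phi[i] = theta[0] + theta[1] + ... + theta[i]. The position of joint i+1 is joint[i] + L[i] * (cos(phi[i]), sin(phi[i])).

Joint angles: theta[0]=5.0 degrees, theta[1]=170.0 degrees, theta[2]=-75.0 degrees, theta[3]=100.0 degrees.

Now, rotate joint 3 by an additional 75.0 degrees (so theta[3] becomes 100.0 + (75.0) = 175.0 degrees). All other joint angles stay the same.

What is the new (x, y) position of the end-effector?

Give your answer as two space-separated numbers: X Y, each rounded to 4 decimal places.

joint[0] = (0.0000, 0.0000)  (base)
link 0: phi[0] = 5 = 5 deg
  cos(5 deg) = 0.9962, sin(5 deg) = 0.0872
  joint[1] = (0.0000, 0.0000) + 4 * (0.9962, 0.0872) = (0.0000 + 3.9848, 0.0000 + 0.3486) = (3.9848, 0.3486)
link 1: phi[1] = 5 + 170 = 175 deg
  cos(175 deg) = -0.9962, sin(175 deg) = 0.0872
  joint[2] = (3.9848, 0.3486) + 2.4 * (-0.9962, 0.0872) = (3.9848 + -2.3909, 0.3486 + 0.2092) = (1.5939, 0.5578)
link 2: phi[2] = 5 + 170 + -75 = 100 deg
  cos(100 deg) = -0.1736, sin(100 deg) = 0.9848
  joint[3] = (1.5939, 0.5578) + 5.2 * (-0.1736, 0.9848) = (1.5939 + -0.9030, 0.5578 + 5.1210) = (0.6909, 5.6788)
link 3: phi[3] = 5 + 170 + -75 + 175 = 275 deg
  cos(275 deg) = 0.0872, sin(275 deg) = -0.9962
  joint[4] = (0.6909, 5.6788) + 6.2 * (0.0872, -0.9962) = (0.6909 + 0.5404, 5.6788 + -6.1764) = (1.2313, -0.4976)
End effector: (1.2313, -0.4976)

Answer: 1.2313 -0.4976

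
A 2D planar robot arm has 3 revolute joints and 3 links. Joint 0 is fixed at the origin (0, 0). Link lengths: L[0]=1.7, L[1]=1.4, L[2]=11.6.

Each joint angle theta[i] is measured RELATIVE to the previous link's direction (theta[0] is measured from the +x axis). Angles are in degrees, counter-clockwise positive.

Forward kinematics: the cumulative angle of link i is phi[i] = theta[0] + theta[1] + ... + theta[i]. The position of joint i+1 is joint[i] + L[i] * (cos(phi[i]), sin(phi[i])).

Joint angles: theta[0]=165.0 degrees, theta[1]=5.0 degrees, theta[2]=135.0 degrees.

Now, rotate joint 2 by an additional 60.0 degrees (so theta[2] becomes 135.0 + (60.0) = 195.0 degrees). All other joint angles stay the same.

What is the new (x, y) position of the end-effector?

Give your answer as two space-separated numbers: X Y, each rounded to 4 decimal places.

joint[0] = (0.0000, 0.0000)  (base)
link 0: phi[0] = 165 = 165 deg
  cos(165 deg) = -0.9659, sin(165 deg) = 0.2588
  joint[1] = (0.0000, 0.0000) + 1.7 * (-0.9659, 0.2588) = (0.0000 + -1.6421, 0.0000 + 0.4400) = (-1.6421, 0.4400)
link 1: phi[1] = 165 + 5 = 170 deg
  cos(170 deg) = -0.9848, sin(170 deg) = 0.1736
  joint[2] = (-1.6421, 0.4400) + 1.4 * (-0.9848, 0.1736) = (-1.6421 + -1.3787, 0.4400 + 0.2431) = (-3.0208, 0.6831)
link 2: phi[2] = 165 + 5 + 195 = 365 deg
  cos(365 deg) = 0.9962, sin(365 deg) = 0.0872
  joint[3] = (-3.0208, 0.6831) + 11.6 * (0.9962, 0.0872) = (-3.0208 + 11.5559, 0.6831 + 1.0110) = (8.5351, 1.6941)
End effector: (8.5351, 1.6941)

Answer: 8.5351 1.6941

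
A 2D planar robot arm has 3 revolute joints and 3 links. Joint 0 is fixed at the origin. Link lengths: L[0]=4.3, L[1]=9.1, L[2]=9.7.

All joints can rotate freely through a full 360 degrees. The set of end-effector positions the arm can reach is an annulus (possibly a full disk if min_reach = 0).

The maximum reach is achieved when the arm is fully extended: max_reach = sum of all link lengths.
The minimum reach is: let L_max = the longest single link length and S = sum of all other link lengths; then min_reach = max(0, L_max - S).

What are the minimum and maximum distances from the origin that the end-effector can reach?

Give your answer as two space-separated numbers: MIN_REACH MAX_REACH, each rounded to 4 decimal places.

Link lengths: [4.3, 9.1, 9.7]
max_reach = 4.3 + 9.1 + 9.7 = 23.1
L_max = max([4.3, 9.1, 9.7]) = 9.7
S (sum of others) = 23.1 - 9.7 = 13.4
min_reach = max(0, 9.7 - 13.4) = max(0, -3.7) = 0

Answer: 0.0000 23.1000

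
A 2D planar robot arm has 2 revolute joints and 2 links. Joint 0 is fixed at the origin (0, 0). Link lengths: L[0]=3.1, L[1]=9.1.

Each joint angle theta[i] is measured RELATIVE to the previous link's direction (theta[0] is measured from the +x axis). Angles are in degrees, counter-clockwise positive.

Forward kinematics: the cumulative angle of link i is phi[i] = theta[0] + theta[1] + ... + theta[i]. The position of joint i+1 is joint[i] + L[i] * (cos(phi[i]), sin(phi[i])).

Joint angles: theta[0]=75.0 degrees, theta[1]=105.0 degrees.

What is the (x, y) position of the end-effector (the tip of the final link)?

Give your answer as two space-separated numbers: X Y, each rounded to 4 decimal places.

Answer: -8.2977 2.9944

Derivation:
joint[0] = (0.0000, 0.0000)  (base)
link 0: phi[0] = 75 = 75 deg
  cos(75 deg) = 0.2588, sin(75 deg) = 0.9659
  joint[1] = (0.0000, 0.0000) + 3.1 * (0.2588, 0.9659) = (0.0000 + 0.8023, 0.0000 + 2.9944) = (0.8023, 2.9944)
link 1: phi[1] = 75 + 105 = 180 deg
  cos(180 deg) = -1.0000, sin(180 deg) = 0.0000
  joint[2] = (0.8023, 2.9944) + 9.1 * (-1.0000, 0.0000) = (0.8023 + -9.1000, 2.9944 + 0.0000) = (-8.2977, 2.9944)
End effector: (-8.2977, 2.9944)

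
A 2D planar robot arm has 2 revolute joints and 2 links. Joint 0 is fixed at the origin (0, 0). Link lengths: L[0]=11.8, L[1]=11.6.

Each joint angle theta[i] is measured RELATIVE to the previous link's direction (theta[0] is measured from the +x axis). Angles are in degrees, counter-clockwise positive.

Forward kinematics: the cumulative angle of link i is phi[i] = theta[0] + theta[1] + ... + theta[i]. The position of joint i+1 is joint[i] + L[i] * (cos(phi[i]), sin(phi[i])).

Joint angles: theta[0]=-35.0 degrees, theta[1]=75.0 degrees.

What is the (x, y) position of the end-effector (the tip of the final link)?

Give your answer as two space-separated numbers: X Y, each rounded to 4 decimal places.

Answer: 18.5521 0.6881

Derivation:
joint[0] = (0.0000, 0.0000)  (base)
link 0: phi[0] = -35 = -35 deg
  cos(-35 deg) = 0.8192, sin(-35 deg) = -0.5736
  joint[1] = (0.0000, 0.0000) + 11.8 * (0.8192, -0.5736) = (0.0000 + 9.6660, 0.0000 + -6.7682) = (9.6660, -6.7682)
link 1: phi[1] = -35 + 75 = 40 deg
  cos(40 deg) = 0.7660, sin(40 deg) = 0.6428
  joint[2] = (9.6660, -6.7682) + 11.6 * (0.7660, 0.6428) = (9.6660 + 8.8861, -6.7682 + 7.4563) = (18.5521, 0.6881)
End effector: (18.5521, 0.6881)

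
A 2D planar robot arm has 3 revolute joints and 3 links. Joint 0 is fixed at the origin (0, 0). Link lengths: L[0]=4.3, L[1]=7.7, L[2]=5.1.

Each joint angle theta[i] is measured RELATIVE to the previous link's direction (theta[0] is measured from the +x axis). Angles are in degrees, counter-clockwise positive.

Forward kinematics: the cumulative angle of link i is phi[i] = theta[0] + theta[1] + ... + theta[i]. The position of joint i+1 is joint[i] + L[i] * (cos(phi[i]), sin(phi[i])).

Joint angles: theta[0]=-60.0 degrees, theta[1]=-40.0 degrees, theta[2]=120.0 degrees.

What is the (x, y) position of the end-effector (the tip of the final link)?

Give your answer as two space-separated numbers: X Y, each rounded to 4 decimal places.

Answer: 5.6053 -9.5626

Derivation:
joint[0] = (0.0000, 0.0000)  (base)
link 0: phi[0] = -60 = -60 deg
  cos(-60 deg) = 0.5000, sin(-60 deg) = -0.8660
  joint[1] = (0.0000, 0.0000) + 4.3 * (0.5000, -0.8660) = (0.0000 + 2.1500, 0.0000 + -3.7239) = (2.1500, -3.7239)
link 1: phi[1] = -60 + -40 = -100 deg
  cos(-100 deg) = -0.1736, sin(-100 deg) = -0.9848
  joint[2] = (2.1500, -3.7239) + 7.7 * (-0.1736, -0.9848) = (2.1500 + -1.3371, -3.7239 + -7.5830) = (0.8129, -11.3069)
link 2: phi[2] = -60 + -40 + 120 = 20 deg
  cos(20 deg) = 0.9397, sin(20 deg) = 0.3420
  joint[3] = (0.8129, -11.3069) + 5.1 * (0.9397, 0.3420) = (0.8129 + 4.7924, -11.3069 + 1.7443) = (5.6053, -9.5626)
End effector: (5.6053, -9.5626)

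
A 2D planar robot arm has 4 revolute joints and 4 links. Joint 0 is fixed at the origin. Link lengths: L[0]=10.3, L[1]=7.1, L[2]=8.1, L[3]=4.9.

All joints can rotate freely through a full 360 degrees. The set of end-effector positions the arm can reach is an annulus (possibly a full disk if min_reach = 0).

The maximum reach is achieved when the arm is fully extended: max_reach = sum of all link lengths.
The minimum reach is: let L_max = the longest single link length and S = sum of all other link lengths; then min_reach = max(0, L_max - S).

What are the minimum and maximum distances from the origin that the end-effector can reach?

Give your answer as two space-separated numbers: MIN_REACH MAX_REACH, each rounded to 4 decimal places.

Link lengths: [10.3, 7.1, 8.1, 4.9]
max_reach = 10.3 + 7.1 + 8.1 + 4.9 = 30.4
L_max = max([10.3, 7.1, 8.1, 4.9]) = 10.3
S (sum of others) = 30.4 - 10.3 = 20.1
min_reach = max(0, 10.3 - 20.1) = max(0, -9.8) = 0

Answer: 0.0000 30.4000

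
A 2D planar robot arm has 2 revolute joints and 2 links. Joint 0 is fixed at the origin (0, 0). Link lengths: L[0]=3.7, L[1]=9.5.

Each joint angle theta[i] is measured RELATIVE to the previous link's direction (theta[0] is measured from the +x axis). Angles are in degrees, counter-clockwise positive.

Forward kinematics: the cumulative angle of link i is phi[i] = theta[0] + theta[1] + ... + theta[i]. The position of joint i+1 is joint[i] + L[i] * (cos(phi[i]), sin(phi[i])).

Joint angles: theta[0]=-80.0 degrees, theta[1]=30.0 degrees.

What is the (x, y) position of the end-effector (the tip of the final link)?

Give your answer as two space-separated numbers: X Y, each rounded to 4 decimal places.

Answer: 6.7490 -10.9212

Derivation:
joint[0] = (0.0000, 0.0000)  (base)
link 0: phi[0] = -80 = -80 deg
  cos(-80 deg) = 0.1736, sin(-80 deg) = -0.9848
  joint[1] = (0.0000, 0.0000) + 3.7 * (0.1736, -0.9848) = (0.0000 + 0.6425, 0.0000 + -3.6438) = (0.6425, -3.6438)
link 1: phi[1] = -80 + 30 = -50 deg
  cos(-50 deg) = 0.6428, sin(-50 deg) = -0.7660
  joint[2] = (0.6425, -3.6438) + 9.5 * (0.6428, -0.7660) = (0.6425 + 6.1065, -3.6438 + -7.2774) = (6.7490, -10.9212)
End effector: (6.7490, -10.9212)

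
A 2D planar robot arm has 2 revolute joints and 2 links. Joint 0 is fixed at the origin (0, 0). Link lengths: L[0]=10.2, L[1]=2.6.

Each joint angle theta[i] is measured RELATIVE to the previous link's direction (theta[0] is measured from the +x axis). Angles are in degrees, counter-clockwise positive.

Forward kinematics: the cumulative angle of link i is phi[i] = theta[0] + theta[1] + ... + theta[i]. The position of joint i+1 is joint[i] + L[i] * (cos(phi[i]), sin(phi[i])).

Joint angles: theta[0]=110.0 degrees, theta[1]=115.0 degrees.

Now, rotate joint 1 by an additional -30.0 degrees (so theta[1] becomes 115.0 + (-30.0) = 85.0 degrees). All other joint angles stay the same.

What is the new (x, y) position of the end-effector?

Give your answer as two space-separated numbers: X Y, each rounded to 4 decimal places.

Answer: -6.0000 8.9119

Derivation:
joint[0] = (0.0000, 0.0000)  (base)
link 0: phi[0] = 110 = 110 deg
  cos(110 deg) = -0.3420, sin(110 deg) = 0.9397
  joint[1] = (0.0000, 0.0000) + 10.2 * (-0.3420, 0.9397) = (0.0000 + -3.4886, 0.0000 + 9.5849) = (-3.4886, 9.5849)
link 1: phi[1] = 110 + 85 = 195 deg
  cos(195 deg) = -0.9659, sin(195 deg) = -0.2588
  joint[2] = (-3.4886, 9.5849) + 2.6 * (-0.9659, -0.2588) = (-3.4886 + -2.5114, 9.5849 + -0.6729) = (-6.0000, 8.9119)
End effector: (-6.0000, 8.9119)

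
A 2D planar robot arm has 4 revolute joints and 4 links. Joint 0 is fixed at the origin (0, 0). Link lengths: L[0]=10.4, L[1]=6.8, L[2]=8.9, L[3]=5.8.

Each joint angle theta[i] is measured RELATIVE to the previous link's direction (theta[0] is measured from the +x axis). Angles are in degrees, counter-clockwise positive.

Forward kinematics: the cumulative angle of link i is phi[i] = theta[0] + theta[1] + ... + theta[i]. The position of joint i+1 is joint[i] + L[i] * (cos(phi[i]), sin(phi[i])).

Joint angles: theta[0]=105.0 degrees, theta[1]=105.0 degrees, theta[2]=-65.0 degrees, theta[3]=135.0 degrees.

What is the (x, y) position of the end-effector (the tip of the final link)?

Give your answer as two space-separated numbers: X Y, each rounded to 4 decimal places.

joint[0] = (0.0000, 0.0000)  (base)
link 0: phi[0] = 105 = 105 deg
  cos(105 deg) = -0.2588, sin(105 deg) = 0.9659
  joint[1] = (0.0000, 0.0000) + 10.4 * (-0.2588, 0.9659) = (0.0000 + -2.6917, 0.0000 + 10.0456) = (-2.6917, 10.0456)
link 1: phi[1] = 105 + 105 = 210 deg
  cos(210 deg) = -0.8660, sin(210 deg) = -0.5000
  joint[2] = (-2.6917, 10.0456) + 6.8 * (-0.8660, -0.5000) = (-2.6917 + -5.8890, 10.0456 + -3.4000) = (-8.5807, 6.6456)
link 2: phi[2] = 105 + 105 + -65 = 145 deg
  cos(145 deg) = -0.8192, sin(145 deg) = 0.5736
  joint[3] = (-8.5807, 6.6456) + 8.9 * (-0.8192, 0.5736) = (-8.5807 + -7.2905, 6.6456 + 5.1048) = (-15.8711, 11.7505)
link 3: phi[3] = 105 + 105 + -65 + 135 = 280 deg
  cos(280 deg) = 0.1736, sin(280 deg) = -0.9848
  joint[4] = (-15.8711, 11.7505) + 5.8 * (0.1736, -0.9848) = (-15.8711 + 1.0072, 11.7505 + -5.7119) = (-14.8640, 6.0386)
End effector: (-14.8640, 6.0386)

Answer: -14.8640 6.0386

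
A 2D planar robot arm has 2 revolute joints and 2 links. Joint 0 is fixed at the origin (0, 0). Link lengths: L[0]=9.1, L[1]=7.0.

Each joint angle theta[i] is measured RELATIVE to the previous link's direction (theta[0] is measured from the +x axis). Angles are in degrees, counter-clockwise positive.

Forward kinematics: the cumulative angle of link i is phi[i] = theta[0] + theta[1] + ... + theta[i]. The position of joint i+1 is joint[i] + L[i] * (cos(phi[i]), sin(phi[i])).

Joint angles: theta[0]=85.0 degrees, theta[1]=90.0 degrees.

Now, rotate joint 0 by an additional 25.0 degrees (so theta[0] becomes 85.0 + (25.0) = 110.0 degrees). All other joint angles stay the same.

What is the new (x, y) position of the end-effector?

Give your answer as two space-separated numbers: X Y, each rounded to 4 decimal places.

joint[0] = (0.0000, 0.0000)  (base)
link 0: phi[0] = 110 = 110 deg
  cos(110 deg) = -0.3420, sin(110 deg) = 0.9397
  joint[1] = (0.0000, 0.0000) + 9.1 * (-0.3420, 0.9397) = (0.0000 + -3.1124, 0.0000 + 8.5512) = (-3.1124, 8.5512)
link 1: phi[1] = 110 + 90 = 200 deg
  cos(200 deg) = -0.9397, sin(200 deg) = -0.3420
  joint[2] = (-3.1124, 8.5512) + 7 * (-0.9397, -0.3420) = (-3.1124 + -6.5778, 8.5512 + -2.3941) = (-9.6902, 6.1571)
End effector: (-9.6902, 6.1571)

Answer: -9.6902 6.1571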